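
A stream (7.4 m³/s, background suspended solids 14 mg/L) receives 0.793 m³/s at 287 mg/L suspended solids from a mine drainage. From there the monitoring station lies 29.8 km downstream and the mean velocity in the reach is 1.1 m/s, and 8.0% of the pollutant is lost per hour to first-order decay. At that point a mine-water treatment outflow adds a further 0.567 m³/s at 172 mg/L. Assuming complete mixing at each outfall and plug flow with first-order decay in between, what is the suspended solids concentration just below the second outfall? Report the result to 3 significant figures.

Flow-weighted average: C = (7.400·14.00 + 0.7930·287.0) / 8.193 = 331.2/8.193 = 40.42 mg/L; combined flow 8.193 m³/s.
Travel time t = 29.8·1000 / 1.1 = 27090 s = 7.525 h.
8.0%/h lost → k = −ln(1 − 0.08) = 0.08338 h⁻¹.
Decay over the reach: 40.42·exp(−kt) = 40.42·0.5339 = 21.58 mg/L.
At the second outfall, C = (8.193·21.58 + 0.5670·172.0) / (8.193 + 0.5670) = 31.32 mg/L.

31.3 mg/L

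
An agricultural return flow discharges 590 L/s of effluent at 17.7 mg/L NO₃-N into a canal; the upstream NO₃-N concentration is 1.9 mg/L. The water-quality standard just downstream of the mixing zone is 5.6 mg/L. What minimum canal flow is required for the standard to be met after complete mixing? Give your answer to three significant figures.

Set C_mix = 5.6: (Q·1.900 + 590.0·17.70) / (Q + 590.0) = 5.6
→ Q = 590.0·(17.70 − 5.6)/(5.6 − 1.900) = 1929 L/s.

1930 L/s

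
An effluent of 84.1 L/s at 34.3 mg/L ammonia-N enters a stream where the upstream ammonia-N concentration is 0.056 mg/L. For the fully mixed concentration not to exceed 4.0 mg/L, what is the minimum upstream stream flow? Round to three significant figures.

Set C_mix = 4.0: (Q·0.05600 + 84.10·34.30) / (Q + 84.10) = 4.0
→ Q = 84.10·(34.30 − 4.0)/(4.0 − 0.05600) = 646.1 L/s.

646 L/s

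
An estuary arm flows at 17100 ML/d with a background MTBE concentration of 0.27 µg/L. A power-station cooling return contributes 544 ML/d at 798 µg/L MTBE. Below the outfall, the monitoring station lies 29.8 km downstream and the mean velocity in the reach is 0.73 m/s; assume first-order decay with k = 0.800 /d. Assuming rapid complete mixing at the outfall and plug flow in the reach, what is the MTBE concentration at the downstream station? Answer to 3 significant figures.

17.0 µg/L

Mixed concentration C = ΣQC/ΣQ = (17100·0.2700 + 544.0·798.0) / 17640 = 438700/17640 = 24.87 µg/L.
Travel time t = 29.8·1000 / 0.73 = 40820 s = 11.34 h.
After decay, C = 24.87 × e^(−kt) = 24.87 × 0.6852 = 17.04 µg/L.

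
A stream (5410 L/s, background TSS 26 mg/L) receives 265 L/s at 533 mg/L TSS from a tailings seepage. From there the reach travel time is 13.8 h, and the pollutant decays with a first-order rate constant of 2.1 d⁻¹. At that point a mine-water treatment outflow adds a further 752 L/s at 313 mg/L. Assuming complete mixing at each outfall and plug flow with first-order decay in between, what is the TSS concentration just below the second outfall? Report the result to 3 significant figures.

49.7 mg/L

After mixing, C = (5410·26.00 + 265.0·533.0) / 5675 = 281900/5675 = 49.67 mg/L; combined flow 5675 L/s.
After decay, C = 49.67 × e^(−kt) = 49.67 × 0.2989 = 14.85 mg/L.
At the second outfall, C = (5675·14.85 + 752.0·313.0) / (5675 + 752.0) = 49.74 mg/L.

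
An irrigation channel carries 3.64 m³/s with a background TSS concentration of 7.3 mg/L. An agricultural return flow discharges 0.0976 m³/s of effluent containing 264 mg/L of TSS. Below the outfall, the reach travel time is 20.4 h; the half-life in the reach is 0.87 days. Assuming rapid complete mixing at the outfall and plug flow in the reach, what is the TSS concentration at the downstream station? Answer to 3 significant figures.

Conservation of mass: C = (3.640·7.300 + 0.09760·264.0) / 3.738 = 52.34/3.738 = 14.00 mg/L.
Half-life 0.87 d → k = ln 2 / 0.87 = 0.7967 d⁻¹.
After decay, C = 14.00 × e^(−kt) = 14.00 × 0.5080 = 7.114 mg/L.

7.11 mg/L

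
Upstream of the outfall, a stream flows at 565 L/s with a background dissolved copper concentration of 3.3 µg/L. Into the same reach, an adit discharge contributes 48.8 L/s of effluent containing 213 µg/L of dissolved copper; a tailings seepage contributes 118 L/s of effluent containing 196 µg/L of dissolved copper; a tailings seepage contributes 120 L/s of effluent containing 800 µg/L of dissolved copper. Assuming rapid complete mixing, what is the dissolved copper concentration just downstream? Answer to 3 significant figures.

Conservation of mass: C = (565.0·3.300 + 48.80·213.0 + 118.0·196.0 + 120.0·800.0) / 851.8 = 131400/851.8 = 154.2 µg/L.

154 µg/L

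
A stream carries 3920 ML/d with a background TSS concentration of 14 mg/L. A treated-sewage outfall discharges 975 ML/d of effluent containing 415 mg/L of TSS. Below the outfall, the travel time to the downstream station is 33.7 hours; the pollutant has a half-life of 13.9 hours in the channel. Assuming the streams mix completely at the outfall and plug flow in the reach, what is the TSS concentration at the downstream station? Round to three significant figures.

17.5 mg/L

Flow-weighted average: C = (3920·14.00 + 975.0·415.0) / 4895 = 459500/4895 = 93.87 mg/L.
Half-life 13.9 h → k = ln 2 / 13.9 = 0.04987 h⁻¹ = 1.197 d⁻¹.
Decay over the reach: 93.87·exp(−kt) = 93.87·0.1863 = 17.49 mg/L.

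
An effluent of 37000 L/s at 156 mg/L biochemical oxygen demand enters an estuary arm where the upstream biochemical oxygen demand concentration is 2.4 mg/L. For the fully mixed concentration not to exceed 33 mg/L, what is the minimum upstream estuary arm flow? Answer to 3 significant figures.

149000 L/s

Set C_mix = 33: (Q·2.400 + 37000·156.0) / (Q + 37000) = 33
→ Q = 37000·(156.0 − 33)/(33 − 2.400) = 148700 L/s.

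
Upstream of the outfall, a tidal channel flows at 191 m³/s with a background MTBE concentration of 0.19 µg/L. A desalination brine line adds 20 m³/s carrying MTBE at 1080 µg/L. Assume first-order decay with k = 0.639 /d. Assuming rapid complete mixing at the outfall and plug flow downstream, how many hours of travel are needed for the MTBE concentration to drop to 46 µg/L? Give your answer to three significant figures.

Conservation of mass: C = (191.0·0.1900 + 20.00·1080) / 211.0 = 21640/211.0 = 102.5 µg/L.
102.5·exp(−k·t) = 46 → t = ln(102.5/46)/k = 108400 s = 30.11 h.

30.1 h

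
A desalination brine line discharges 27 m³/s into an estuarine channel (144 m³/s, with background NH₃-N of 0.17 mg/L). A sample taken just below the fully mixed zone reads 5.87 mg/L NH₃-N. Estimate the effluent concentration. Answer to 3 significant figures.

36.3 mg/L

Mass balance: 144.0·0.1700 + 27.00·Cₑ = 171.0·5.870
→ Cₑ = (171.0·5.870 − 144.0·0.1700) / 27.00 = 36.27 mg/L.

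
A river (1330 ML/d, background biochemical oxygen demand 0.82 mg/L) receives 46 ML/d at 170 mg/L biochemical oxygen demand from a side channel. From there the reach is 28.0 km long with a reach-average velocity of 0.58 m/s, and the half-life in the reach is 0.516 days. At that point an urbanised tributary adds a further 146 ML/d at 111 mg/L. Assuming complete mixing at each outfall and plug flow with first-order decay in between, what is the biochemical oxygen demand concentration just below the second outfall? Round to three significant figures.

13.4 mg/L

After mixing, C = (1330·0.8200 + 46.00·170.0) / 1376 = 8911/1376 = 6.476 mg/L; combined flow 1376 ML/d.
Travel time t = 28.0·1000 / 0.58 = 48280 s = 13.41 h.
Half-life 0.516 d → k = ln 2 / 0.516 = 1.343 d⁻¹.
Applying C = C₀e^(−kt): 6.476 × 0.4721 = 3.057 mg/L.
Second outfall: C = (1376·3.057 + 146.0·111.0)/1522 = 13.41 mg/L.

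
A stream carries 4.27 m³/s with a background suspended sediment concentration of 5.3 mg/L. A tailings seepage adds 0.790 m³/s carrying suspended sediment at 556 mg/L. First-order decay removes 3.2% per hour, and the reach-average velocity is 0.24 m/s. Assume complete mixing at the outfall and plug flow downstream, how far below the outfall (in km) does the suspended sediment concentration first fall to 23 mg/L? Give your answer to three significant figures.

36.6 km

Conservation of mass: C = (4.270·5.300 + 0.7900·556.0) / 5.060 = 461.9/5.060 = 91.28 mg/L.
3.2%/h lost → k = −ln(1 − 0.032) = 0.03252 h⁻¹.
Set 91.28·exp(−k·t) = 23 → t = ln(91.28/23)/k = 152600 s = 42.38 h.
Distance = v·t = 0.24·152600 = 36620 m = 36.62 km.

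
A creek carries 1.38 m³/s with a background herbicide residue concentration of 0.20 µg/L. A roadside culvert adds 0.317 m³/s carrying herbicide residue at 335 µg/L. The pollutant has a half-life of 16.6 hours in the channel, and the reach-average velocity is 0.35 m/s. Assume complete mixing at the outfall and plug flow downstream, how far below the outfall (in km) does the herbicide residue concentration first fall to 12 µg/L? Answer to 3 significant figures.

After mixing, C = (1.380·0.2000 + 0.3170·335.0) / 1.697 = 106.5/1.697 = 62.74 µg/L.
Half-life 16.6 h → k = ln 2 / 16.6 = 0.04176 h⁻¹ = 1.002 d⁻¹.
Set 62.74·exp(−k·t) = 12 → t = ln(62.74/12)/k = 142600 s = 39.61 h.
Distance = v·t = 0.35·142600 = 49910 m = 49.91 km.

49.9 km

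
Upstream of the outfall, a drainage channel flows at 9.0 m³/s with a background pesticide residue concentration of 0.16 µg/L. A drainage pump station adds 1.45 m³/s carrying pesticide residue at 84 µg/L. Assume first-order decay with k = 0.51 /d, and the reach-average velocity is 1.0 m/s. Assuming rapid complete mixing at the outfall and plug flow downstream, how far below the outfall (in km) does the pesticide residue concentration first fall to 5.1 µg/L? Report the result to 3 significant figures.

142 km

After mixing, C = (9.000·0.1600 + 1.450·84.00) / 10.45 = 123.2/10.45 = 11.79 µg/L.
Set 11.79·exp(−k·t) = 5.1 → t = ln(11.79/5.1)/k = 142000 s = 39.45 h.
Distance = v·t = 1.0·142000 = 142000 m = 142.0 km.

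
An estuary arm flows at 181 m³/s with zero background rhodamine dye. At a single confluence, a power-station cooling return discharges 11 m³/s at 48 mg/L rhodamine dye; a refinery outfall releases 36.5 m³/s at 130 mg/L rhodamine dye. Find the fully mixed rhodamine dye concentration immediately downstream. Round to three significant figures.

23.1 mg/L

After mixing, C = (181.0·0 + 11.00·48.00 + 36.50·130.0) / 228.5 = 5273/228.5 = 23.08 mg/L.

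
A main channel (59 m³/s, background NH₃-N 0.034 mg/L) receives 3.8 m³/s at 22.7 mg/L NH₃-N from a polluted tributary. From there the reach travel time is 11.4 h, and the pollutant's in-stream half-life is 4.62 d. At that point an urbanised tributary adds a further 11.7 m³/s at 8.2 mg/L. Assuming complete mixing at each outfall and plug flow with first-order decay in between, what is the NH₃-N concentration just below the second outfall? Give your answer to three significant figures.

Flow-weighted average: C = (59.00·0.03400 + 3.800·22.70) / 62.80 = 88.27/62.80 = 1.406 mg/L; combined flow 62.80 m³/s.
Half-life 4.62 d → k = ln 2 / 4.62 = 0.1500 d⁻¹.
Decay over the reach: 1.406·exp(−kt) = 1.406·0.9312 = 1.309 mg/L.
At the second outfall, C = (62.80·1.309 + 11.70·8.200) / (62.80 + 11.70) = 2.391 mg/L.

2.39 mg/L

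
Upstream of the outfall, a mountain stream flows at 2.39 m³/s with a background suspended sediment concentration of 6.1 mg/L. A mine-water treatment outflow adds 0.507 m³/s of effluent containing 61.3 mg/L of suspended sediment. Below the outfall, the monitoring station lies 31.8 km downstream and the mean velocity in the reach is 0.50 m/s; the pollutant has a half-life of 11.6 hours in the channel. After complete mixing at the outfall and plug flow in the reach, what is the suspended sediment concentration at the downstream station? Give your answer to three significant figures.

5.48 mg/L

Flow-weighted average: C = (2.390·6.100 + 0.5070·61.30) / 2.897 = 45.66/2.897 = 15.76 mg/L.
Travel time t = 31.8·1000 / 0.50 = 63600 s = 17.67 h.
Half-life 11.6 h → k = ln 2 / 11.6 = 0.05975 h⁻¹ = 1.434 d⁻¹.
Decay over the reach: 15.76·exp(−kt) = 15.76·0.3480 = 5.484 mg/L.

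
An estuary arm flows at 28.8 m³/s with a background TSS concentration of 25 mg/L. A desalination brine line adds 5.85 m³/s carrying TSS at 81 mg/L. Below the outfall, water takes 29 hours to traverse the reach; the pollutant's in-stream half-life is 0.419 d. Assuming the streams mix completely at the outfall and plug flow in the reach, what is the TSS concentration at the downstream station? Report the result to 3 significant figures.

4.67 mg/L

After mixing, C = (28.80·25.00 + 5.850·81.00) / 34.65 = 1194/34.65 = 34.45 mg/L.
Half-life 0.419 d → k = ln 2 / 0.419 = 1.654 d⁻¹.
First-order decay: C = 34.45·exp(−k·t) = 34.45·0.1355 = 4.668 mg/L.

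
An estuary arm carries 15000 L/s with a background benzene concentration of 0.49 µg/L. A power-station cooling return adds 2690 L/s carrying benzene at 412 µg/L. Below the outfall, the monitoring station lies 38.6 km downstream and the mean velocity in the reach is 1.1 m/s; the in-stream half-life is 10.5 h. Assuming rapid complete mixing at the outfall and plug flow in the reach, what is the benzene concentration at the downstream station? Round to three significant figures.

33.1 µg/L

After mixing, C = (15000·0.4900 + 2690·412.0) / 17690 = 1116000/17690 = 63.07 µg/L.
Travel time t = 38.6·1000 / 1.1 = 35090 s = 9.747 h.
Half-life 10.5 h → k = ln 2 / 10.5 = 0.06601 h⁻¹ = 1.584 d⁻¹.
Applying C = C₀e^(−kt): 63.07 × 0.5255 = 33.14 µg/L.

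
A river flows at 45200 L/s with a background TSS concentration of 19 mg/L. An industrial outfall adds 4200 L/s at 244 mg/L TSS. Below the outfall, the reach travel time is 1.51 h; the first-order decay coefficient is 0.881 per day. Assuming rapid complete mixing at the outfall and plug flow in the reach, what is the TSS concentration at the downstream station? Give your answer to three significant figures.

36.1 mg/L

Conservation of mass: C = (45200·19.00 + 4200·244.0) / 49400 = 1884000/49400 = 38.13 mg/L.
After decay, C = 38.13 × e^(−kt) = 38.13 × 0.9461 = 36.07 mg/L.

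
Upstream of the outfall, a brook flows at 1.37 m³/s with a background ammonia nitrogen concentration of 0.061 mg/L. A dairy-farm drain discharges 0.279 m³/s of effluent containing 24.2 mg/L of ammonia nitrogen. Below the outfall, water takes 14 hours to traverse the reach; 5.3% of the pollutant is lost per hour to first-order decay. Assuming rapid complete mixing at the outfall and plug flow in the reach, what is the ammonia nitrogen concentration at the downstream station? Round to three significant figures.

After mixing, C = (1.370·0.06100 + 0.2790·24.20) / 1.649 = 6.835/1.649 = 4.145 mg/L.
5.3%/h lost → k = −ln(1 − 0.053) = 0.05446 h⁻¹.
After decay, C = 4.145 × e^(−kt) = 4.145 × 0.4666 = 1.934 mg/L.

1.93 mg/L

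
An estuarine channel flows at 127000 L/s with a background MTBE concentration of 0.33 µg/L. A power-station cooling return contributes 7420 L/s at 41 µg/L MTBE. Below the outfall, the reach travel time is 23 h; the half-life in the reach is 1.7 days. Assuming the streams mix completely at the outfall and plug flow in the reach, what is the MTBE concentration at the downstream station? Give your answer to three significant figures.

Flow-weighted average: C = (127000·0.3300 + 7420·41.00) / 134400 = 346100/134400 = 2.575 µg/L.
Half-life 1.7 d → k = ln 2 / 1.7 = 0.4077 d⁻¹.
Decay over the reach: 2.575·exp(−kt) = 2.575·0.6766 = 1.742 µg/L.

1.74 µg/L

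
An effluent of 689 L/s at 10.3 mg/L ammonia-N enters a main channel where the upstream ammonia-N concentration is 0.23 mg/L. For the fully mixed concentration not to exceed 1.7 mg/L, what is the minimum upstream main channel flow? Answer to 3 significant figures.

4030 L/s

Set C_mix = 1.7: (Q·0.2300 + 689.0·10.30) / (Q + 689.0) = 1.7
→ Q = 689.0·(10.30 − 1.7)/(1.7 − 0.2300) = 4031 L/s.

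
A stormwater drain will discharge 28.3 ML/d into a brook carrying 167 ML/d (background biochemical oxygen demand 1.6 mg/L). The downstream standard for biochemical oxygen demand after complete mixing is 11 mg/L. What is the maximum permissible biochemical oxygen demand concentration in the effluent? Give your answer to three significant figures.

66.5 mg/L

At the limit, (Qr·Cr + Qe·Cₑ)/(Qr + Qe) = 11:
Cₑ = (195.3·11 − 167.0·1.600) / 28.30 = 66.47 mg/L.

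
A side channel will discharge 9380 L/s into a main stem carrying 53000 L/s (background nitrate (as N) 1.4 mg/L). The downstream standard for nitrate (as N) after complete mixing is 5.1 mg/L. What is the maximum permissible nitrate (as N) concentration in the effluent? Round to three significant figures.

26.0 mg/L

At the limit, (Qr·Cr + Qe·Cₑ)/(Qr + Qe) = 5.1:
Cₑ = (62380·5.1 − 53000·1.400) / 9380 = 26.01 mg/L.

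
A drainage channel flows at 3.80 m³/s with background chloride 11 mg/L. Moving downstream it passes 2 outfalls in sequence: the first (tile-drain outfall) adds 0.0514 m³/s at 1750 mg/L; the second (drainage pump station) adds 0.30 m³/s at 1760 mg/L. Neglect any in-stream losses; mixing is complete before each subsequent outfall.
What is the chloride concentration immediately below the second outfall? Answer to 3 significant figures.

159 mg/L

Below outfall 1: Q → 3.851 m³/s, C = (3.800·11.00 + 0.05140·1750)/3.851 = 34.21 mg/L.
Below outfall 2: Q → 4.151 m³/s, C = (3.851·34.21 + 0.3000·1760)/4.151 = 158.9 mg/L.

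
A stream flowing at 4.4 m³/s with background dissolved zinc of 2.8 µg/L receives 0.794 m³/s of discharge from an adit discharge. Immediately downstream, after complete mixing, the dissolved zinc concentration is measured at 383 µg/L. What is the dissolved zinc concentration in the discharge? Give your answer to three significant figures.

2490 µg/L

Mass balance: 4.400·2.800 + 0.7940·Cₑ = 5.194·383.0
→ Cₑ = (5.194·383.0 − 4.400·2.800) / 0.7940 = 2490 µg/L.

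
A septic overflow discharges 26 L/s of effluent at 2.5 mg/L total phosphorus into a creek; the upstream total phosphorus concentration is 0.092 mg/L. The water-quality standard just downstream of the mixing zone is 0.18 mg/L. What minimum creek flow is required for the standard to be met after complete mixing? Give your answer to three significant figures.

Set C_mix = 0.18: (Q·0.09200 + 26.00·2.500) / (Q + 26.00) = 0.18
→ Q = 26.00·(2.500 − 0.18)/(0.18 − 0.09200) = 685.5 L/s.

685 L/s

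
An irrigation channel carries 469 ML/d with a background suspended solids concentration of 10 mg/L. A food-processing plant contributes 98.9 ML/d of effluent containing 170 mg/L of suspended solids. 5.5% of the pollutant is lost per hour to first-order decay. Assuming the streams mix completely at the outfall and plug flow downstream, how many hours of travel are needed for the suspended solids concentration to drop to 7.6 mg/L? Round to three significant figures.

28.4 h

Flow-weighted average: C = (469.0·10.00 + 98.90·170.0) / 567.9 = 21500/567.9 = 37.86 mg/L.
5.5%/h lost → k = −ln(1 − 0.055) = 0.05657 h⁻¹.
37.86·exp(−k·t) = 7.6 → t = ln(37.86/7.6)/k = 102200 s = 28.39 h.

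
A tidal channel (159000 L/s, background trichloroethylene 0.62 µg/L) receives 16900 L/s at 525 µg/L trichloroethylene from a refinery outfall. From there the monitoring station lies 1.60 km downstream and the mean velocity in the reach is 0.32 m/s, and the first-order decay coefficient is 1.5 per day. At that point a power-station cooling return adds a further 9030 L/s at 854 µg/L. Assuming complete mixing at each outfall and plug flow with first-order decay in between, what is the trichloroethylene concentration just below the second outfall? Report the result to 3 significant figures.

86.2 µg/L

Flow-weighted average: C = (159000·0.6200 + 16900·525.0) / 175900 = 8971000/175900 = 51.00 µg/L; combined flow 175900 L/s.
Travel time t = 1.60·1000 / 0.32 = 5000 s = 1.389 h.
After decay, C = 51.00 × e^(−kt) = 51.00 × 0.9169 = 46.76 µg/L.
Second outfall: C = (175900·46.76 + 9030·854.0)/184900 = 86.18 µg/L.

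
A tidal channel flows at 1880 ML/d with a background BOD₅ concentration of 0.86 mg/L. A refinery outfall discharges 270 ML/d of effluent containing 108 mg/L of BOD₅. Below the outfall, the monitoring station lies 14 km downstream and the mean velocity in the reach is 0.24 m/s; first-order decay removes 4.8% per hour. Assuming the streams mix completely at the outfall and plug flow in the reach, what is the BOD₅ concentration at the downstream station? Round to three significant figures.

After mixing, C = (1880·0.8600 + 270.0·108.0) / 2150 = 30780/2150 = 14.31 mg/L.
Travel time t = 14·1000 / 0.24 = 58330 s = 16.20 h.
4.8%/h lost → k = −ln(1 − 0.048) = 0.04919 h⁻¹.
First-order decay: C = 14.31·exp(−k·t) = 14.31·0.4507 = 6.451 mg/L.

6.45 mg/L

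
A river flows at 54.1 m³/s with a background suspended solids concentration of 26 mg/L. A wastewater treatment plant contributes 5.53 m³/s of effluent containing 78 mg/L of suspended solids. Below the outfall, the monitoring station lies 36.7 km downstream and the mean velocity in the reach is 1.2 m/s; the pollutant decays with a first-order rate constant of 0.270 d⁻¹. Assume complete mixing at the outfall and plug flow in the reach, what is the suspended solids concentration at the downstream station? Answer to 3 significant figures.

Flow-weighted average: C = (54.10·26.00 + 5.530·78.00) / 59.63 = 1838/59.63 = 30.82 mg/L.
Travel time t = 36.7·1000 / 1.2 = 30580 s = 8.495 h.
First-order decay: C = 30.82·exp(−k·t) = 30.82·0.9089 = 28.01 mg/L.

28.0 mg/L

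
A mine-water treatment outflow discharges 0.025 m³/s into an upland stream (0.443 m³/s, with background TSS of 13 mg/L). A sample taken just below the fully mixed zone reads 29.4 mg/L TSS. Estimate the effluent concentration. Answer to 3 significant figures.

320 mg/L

Mass balance: 0.4430·13.00 + 0.02500·Cₑ = 0.4680·29.40
→ Cₑ = (0.4680·29.40 − 0.4430·13.00) / 0.02500 = 320.0 mg/L.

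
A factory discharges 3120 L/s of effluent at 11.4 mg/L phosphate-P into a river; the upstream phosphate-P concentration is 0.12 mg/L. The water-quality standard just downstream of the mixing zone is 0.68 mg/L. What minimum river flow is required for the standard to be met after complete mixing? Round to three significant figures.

Set C_mix = 0.68: (Q·0.1200 + 3120·11.40) / (Q + 3120) = 0.68
→ Q = 3120·(11.40 − 0.68)/(0.68 − 0.1200) = 59730 L/s.

59700 L/s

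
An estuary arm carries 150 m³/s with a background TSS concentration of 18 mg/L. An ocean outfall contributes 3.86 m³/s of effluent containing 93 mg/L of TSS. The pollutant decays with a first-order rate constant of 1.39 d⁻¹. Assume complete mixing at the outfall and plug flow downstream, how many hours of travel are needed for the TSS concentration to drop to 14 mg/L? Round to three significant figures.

6.06 h

Conservation of mass: C = (150.0·18.00 + 3.860·93.00) / 153.9 = 3059/153.9 = 19.88 mg/L.
19.88·exp(−k·t) = 14 → t = ln(19.88/14)/k = 21800 s = 6.056 h.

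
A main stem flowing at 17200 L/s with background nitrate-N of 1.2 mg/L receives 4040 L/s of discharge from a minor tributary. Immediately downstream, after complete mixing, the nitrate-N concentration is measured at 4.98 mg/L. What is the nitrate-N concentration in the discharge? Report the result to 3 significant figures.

21.1 mg/L

Mass balance: 17200·1.200 + 4040·Cₑ = 21240·4.980
→ Cₑ = (21240·4.980 − 17200·1.200) / 4040 = 21.07 mg/L.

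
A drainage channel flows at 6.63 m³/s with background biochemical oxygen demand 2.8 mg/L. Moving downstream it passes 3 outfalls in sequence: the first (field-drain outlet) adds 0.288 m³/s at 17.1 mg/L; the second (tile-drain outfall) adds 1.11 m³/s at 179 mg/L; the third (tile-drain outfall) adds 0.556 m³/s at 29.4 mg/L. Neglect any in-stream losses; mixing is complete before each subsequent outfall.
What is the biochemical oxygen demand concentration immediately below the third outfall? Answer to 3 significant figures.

Below outfall 1: Q → 6.918 m³/s, C = (6.630·2.800 + 0.2880·17.10)/6.918 = 3.395 mg/L.
Below outfall 2: Q → 8.028 m³/s, C = (6.918·3.395 + 1.110·179.0)/8.028 = 27.68 mg/L.
Below outfall 3: Q → 8.584 m³/s, C = (8.028·27.68 + 0.5560·29.40)/8.584 = 27.79 mg/L.

27.8 mg/L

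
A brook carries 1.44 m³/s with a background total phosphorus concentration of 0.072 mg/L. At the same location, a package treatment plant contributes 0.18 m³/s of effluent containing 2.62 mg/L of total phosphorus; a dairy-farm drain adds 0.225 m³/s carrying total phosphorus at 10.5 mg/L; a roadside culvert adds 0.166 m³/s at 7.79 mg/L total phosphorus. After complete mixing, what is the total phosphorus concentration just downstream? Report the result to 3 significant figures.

2.10 mg/L

Flow-weighted average: C = (1.440·0.07200 + 0.1800·2.620 + 0.2250·10.50 + 0.1660·7.790) / 2.011 = 4.231/2.011 = 2.104 mg/L.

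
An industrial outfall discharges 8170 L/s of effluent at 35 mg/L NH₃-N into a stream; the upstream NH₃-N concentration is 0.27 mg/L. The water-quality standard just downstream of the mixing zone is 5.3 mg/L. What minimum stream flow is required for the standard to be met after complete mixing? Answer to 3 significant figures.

48200 L/s

Set C_mix = 5.3: (Q·0.2700 + 8170·35.00) / (Q + 8170) = 5.3
→ Q = 8170·(35.00 − 5.3)/(5.3 − 0.2700) = 48240 L/s.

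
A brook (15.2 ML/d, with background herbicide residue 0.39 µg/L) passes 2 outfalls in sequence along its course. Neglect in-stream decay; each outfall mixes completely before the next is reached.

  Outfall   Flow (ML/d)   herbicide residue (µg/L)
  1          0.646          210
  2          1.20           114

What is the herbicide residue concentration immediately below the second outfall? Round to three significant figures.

16.3 µg/L

Outfall 1: combined Q = 15.85 ML/d; C = (15.20·0.3900 + 0.6460·210.0)/15.85 = 8.935 µg/L.
Outfall 2: combined Q = 17.05 ML/d; C = (15.85·8.935 + 1.200·114.0)/17.05 = 16.33 µg/L.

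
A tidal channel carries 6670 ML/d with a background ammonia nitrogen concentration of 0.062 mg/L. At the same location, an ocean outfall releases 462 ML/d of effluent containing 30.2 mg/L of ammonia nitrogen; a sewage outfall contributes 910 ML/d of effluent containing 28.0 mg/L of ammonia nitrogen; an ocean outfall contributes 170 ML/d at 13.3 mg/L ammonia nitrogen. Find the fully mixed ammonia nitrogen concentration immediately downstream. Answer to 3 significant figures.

5.13 mg/L

Mass balance: C = (6670·0.06200 + 462.0·30.20 + 910.0·28.00 + 170.0·13.30) / 8212 = 42110/8212 = 5.127 mg/L.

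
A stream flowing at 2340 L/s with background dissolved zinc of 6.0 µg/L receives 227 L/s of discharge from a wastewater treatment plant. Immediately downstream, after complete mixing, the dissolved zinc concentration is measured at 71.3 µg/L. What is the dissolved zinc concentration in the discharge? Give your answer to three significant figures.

Mass balance: 2340·6.000 + 227.0·Cₑ = 2567·71.30
→ Cₑ = (2567·71.30 − 2340·6.000) / 227.0 = 744.4 µg/L.

744 µg/L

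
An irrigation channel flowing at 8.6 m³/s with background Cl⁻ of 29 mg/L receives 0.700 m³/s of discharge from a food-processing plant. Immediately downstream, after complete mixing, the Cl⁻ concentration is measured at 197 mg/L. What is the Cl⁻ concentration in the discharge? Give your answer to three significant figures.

Mass balance: 8.600·29.00 + 0.7000·Cₑ = 9.300·197.0
→ Cₑ = (9.300·197.0 − 8.600·29.00) / 0.7000 = 2261 mg/L.

2260 mg/L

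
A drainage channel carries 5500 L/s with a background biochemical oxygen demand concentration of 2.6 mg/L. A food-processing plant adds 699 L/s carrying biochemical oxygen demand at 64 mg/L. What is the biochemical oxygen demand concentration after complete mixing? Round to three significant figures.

9.52 mg/L

Flow-weighted average: C = (5500·2.600 + 699.0·64.00) / 6199 = 59040/6199 = 9.523 mg/L.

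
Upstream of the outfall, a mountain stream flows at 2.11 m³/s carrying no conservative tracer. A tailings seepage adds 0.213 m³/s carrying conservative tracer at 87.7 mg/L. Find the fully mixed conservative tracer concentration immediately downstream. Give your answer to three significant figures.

8.04 mg/L

Mixed concentration C = ΣQC/ΣQ = (2.110·0 + 0.2130·87.70) / 2.323 = 18.68/2.323 = 8.041 mg/L.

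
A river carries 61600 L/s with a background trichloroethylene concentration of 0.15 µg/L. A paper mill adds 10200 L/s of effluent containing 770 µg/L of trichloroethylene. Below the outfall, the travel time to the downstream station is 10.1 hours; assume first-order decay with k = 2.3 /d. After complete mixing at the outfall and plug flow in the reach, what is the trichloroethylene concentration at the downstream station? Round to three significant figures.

Flow-weighted average: C = (61600·0.1500 + 10200·770.0) / 71800 = 7863000/71800 = 109.5 µg/L.
First-order decay: C = 109.5·exp(−k·t) = 109.5·0.3799 = 41.60 µg/L.

41.6 µg/L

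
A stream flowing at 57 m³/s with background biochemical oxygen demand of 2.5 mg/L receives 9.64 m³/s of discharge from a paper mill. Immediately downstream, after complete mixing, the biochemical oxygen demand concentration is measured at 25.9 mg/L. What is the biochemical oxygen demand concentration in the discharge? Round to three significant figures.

164 mg/L

Mass balance: 57.00·2.500 + 9.640·Cₑ = 66.64·25.90
→ Cₑ = (66.64·25.90 − 57.00·2.500) / 9.640 = 164.3 mg/L.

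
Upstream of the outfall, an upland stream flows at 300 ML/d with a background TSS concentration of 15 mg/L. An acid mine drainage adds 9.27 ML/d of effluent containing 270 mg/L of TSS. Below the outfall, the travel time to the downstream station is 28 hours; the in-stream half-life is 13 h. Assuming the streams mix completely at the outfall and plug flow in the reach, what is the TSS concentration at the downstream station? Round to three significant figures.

5.09 mg/L

Conservation of mass: C = (300.0·15.00 + 9.270·270.0) / 309.3 = 7003/309.3 = 22.64 mg/L.
Half-life 13 h → k = ln 2 / 13 = 0.05332 h⁻¹ = 1.280 d⁻¹.
Applying C = C₀e^(−kt): 22.64 × 0.2247 = 5.088 mg/L.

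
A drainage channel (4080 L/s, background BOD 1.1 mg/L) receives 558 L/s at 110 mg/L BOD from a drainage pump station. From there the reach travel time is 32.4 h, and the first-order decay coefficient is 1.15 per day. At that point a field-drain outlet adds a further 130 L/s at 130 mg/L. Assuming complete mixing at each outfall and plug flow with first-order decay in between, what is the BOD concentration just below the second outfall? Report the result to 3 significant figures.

6.47 mg/L

Flow-weighted average: C = (4080·1.100 + 558.0·110.0) / 4638 = 65870/4638 = 14.20 mg/L; combined flow 4638 L/s.
After decay, C = 14.20 × e^(−kt) = 14.20 × 0.2117 = 3.007 mg/L.
Second outfall: C = (4638·3.007 + 130.0·130.0)/4768 = 6.469 mg/L.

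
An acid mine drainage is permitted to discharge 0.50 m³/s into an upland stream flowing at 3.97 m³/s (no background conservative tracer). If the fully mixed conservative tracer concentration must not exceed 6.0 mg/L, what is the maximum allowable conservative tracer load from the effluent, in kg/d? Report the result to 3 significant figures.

2320 kg/d

Mass balance at the limit: 3.970·0 + 0.5000·Cₑ = 4.470·6.0 → Cₑ = 53.64 mg/L.
Load = 0.5000 m³/s × 53.64 g/m³ × 86 400 s/d = 2317 kg/d.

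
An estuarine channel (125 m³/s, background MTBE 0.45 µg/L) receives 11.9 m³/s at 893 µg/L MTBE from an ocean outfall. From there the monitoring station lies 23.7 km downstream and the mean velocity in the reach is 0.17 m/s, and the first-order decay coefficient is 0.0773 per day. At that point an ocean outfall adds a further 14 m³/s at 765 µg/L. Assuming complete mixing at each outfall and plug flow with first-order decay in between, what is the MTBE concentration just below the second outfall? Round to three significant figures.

133 µg/L

Mass balance: C = (125.0·0.4500 + 11.90·893.0) / 136.9 = 10680/136.9 = 78.03 µg/L; combined flow 136.9 m³/s.
Travel time t = 23.7·1000 / 0.17 = 139400 s = 38.73 h.
First-order decay: C = 78.03·exp(−k·t) = 78.03·0.8827 = 68.88 µg/L.
Second outfall: C = (136.9·68.88 + 14.00·765.0)/150.9 = 133.5 µg/L.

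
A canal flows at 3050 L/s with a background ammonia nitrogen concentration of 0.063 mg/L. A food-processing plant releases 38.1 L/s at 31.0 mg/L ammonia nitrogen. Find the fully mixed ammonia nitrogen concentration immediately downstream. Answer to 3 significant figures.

Flow-weighted average: C = (3050·0.06300 + 38.10·31.00) / 3088 = 1373/3088 = 0.4447 mg/L.

0.445 mg/L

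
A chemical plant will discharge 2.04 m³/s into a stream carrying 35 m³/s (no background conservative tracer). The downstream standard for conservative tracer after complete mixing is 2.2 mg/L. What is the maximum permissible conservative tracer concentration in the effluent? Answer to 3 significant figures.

39.9 mg/L

At the limit, (Qr·Cr + Qe·Cₑ)/(Qr + Qe) = 2.2:
Cₑ = (37.04·2.2 − 35.00·0) / 2.040 = 39.95 mg/L.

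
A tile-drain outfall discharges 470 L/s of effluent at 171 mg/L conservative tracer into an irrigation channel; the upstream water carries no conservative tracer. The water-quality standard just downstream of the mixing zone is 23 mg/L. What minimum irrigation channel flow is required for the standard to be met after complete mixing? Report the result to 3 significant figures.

Set C_mix = 23: (Q·0 + 470.0·171.0) / (Q + 470.0) = 23
→ Q = 470.0·(171.0 − 23)/(23 − 0) = 3024 L/s.

3020 L/s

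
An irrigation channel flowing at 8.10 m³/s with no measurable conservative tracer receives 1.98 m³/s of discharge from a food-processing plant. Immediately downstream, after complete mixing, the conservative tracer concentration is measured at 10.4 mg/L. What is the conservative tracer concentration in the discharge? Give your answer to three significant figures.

Mass balance: 8.100·0 + 1.980·Cₑ = 10.08·10.40
→ Cₑ = (10.08·10.40 − 8.100·0) / 1.980 = 52.95 mg/L.

52.9 mg/L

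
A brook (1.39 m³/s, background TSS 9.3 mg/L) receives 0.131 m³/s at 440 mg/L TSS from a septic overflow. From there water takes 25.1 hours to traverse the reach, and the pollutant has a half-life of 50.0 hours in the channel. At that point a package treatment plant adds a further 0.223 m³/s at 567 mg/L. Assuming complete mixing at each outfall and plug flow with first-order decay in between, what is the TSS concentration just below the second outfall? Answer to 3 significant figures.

After mixing, C = (1.390·9.300 + 0.1310·440.0) / 1.521 = 70.57/1.521 = 46.40 mg/L; combined flow 1.521 m³/s.
Half-life 50.0 h → k = ln 2 / 50.0 = 0.01386 h⁻¹ = 0.3327 d⁻¹.
Applying C = C₀e^(−kt): 46.40 × 0.7061 = 32.76 mg/L.
At the second outfall, C = (1.521·32.76 + 0.2230·567.0) / (1.521 + 0.2230) = 101.1 mg/L.

101 mg/L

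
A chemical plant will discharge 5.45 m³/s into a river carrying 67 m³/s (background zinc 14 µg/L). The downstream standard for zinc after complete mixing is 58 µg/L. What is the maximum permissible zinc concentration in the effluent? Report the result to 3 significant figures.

At the limit, (Qr·Cr + Qe·Cₑ)/(Qr + Qe) = 58:
Cₑ = (72.45·58 − 67.00·14.00) / 5.450 = 598.9 µg/L.

599 µg/L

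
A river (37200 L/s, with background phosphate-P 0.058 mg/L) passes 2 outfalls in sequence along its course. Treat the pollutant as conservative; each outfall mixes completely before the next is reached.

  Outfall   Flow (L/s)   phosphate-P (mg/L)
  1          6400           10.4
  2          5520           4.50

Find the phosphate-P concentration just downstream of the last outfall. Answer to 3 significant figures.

1.90 mg/L

Below outfall 1: Q → 43600 L/s, C = (37200·0.05800 + 6400·10.40)/43600 = 1.576 mg/L.
Below outfall 2: Q → 49120 L/s, C = (43600·1.576 + 5520·4.500)/49120 = 1.905 mg/L.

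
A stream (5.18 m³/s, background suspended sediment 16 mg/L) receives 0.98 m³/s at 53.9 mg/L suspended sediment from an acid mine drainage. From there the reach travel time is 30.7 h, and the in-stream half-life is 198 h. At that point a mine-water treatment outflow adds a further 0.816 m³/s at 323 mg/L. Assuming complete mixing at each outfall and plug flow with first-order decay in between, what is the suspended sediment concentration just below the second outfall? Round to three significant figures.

55.3 mg/L

After mixing, C = (5.180·16.00 + 0.9800·53.90) / 6.160 = 135.7/6.160 = 22.03 mg/L; combined flow 6.160 m³/s.
Half-life 198 h → k = ln 2 / 198 = 0.003501 h⁻¹ = 0.08402 d⁻¹.
First-order decay: C = 22.03·exp(−k·t) = 22.03·0.8981 = 19.78 mg/L.
At the second outfall, C = (6.160·19.78 + 0.8160·323.0) / (6.160 + 0.8160) = 55.25 mg/L.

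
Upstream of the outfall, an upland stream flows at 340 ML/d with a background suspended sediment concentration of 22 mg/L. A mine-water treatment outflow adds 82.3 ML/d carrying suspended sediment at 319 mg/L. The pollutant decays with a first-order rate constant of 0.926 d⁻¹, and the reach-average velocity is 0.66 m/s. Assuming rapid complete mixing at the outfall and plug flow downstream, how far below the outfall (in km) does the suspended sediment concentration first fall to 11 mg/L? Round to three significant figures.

Mass balance: C = (340.0·22.00 + 82.30·319.0) / 422.3 = 33730/422.3 = 79.88 mg/L.
Set 79.88·exp(−k·t) = 11 → t = ln(79.88/11)/k = 185000 s = 51.39 h.
Distance = v·t = 0.66·185000 = 122100 m = 122.1 km.

122 km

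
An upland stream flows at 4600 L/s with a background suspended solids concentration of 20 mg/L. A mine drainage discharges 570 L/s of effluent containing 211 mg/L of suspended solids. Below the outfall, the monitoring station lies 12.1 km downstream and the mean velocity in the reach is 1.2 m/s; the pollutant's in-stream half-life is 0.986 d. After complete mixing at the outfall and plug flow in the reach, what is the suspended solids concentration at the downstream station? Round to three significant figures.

Mass balance: C = (4600·20.00 + 570.0·211.0) / 5170 = 212300/5170 = 41.06 mg/L.
Travel time t = 12.1·1000 / 1.2 = 10080 s = 2.801 h.
Half-life 0.986 d → k = ln 2 / 0.986 = 0.7030 d⁻¹.
Applying C = C₀e^(−kt): 41.06 × 0.9212 = 37.82 mg/L.

37.8 mg/L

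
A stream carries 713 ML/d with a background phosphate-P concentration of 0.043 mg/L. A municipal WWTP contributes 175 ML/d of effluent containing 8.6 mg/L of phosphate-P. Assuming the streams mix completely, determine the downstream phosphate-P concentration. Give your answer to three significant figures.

1.73 mg/L

Flow-weighted average: C = (713.0·0.04300 + 175.0·8.600) / 888.0 = 1536/888.0 = 1.729 mg/L.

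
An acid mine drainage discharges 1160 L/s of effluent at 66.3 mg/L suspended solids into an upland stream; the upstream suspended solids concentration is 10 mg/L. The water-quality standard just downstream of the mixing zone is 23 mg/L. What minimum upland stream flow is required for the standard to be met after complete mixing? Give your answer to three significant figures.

Set C_mix = 23: (Q·10.00 + 1160·66.30) / (Q + 1160) = 23
→ Q = 1160·(66.30 − 23)/(23 − 10.00) = 3864 L/s.

3860 L/s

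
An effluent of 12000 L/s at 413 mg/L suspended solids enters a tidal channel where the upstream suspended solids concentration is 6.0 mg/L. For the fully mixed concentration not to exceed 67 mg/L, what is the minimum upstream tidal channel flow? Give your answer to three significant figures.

Set C_mix = 67: (Q·6.000 + 12000·413.0) / (Q + 12000) = 67
→ Q = 12000·(413.0 − 67)/(67 − 6.000) = 68070 L/s.

68100 L/s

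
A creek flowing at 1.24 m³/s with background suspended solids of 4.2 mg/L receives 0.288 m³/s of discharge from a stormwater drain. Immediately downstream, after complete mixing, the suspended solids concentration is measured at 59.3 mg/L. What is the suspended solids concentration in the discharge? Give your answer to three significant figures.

297 mg/L

Mass balance: 1.240·4.200 + 0.2880·Cₑ = 1.528·59.30
→ Cₑ = (1.528·59.30 − 1.240·4.200) / 0.2880 = 296.5 mg/L.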